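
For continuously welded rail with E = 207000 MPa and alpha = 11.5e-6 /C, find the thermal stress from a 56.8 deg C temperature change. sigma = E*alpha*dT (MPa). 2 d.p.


sigma = E * alpha * dT
sigma = 207000 * 11.5e-6 * 56.8
sigma = 2.3805 * 56.8
sigma = 135.21 MPa

135.21


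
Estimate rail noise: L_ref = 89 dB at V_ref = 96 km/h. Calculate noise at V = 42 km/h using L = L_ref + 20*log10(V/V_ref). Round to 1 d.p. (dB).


V/V_ref = 42 / 96 = 0.4375
log10(0.4375) = -0.359022
20 * -0.359022 = -7.1804
L = 89 + -7.1804 = 81.8 dB

81.8


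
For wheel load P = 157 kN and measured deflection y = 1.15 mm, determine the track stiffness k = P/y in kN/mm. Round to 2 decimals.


Track stiffness k = P / y
k = 157 / 1.15
k = 136.52 kN/mm

136.52


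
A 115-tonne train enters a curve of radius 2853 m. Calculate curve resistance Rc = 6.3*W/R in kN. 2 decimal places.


Rc = 6.3 * W / R
Rc = 6.3 * 115 / 2853
Rc = 724.5 / 2853
Rc = 0.25 kN

0.25


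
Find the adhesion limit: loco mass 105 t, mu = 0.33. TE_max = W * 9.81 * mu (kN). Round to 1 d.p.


TE_max = W * g * mu
TE_max = 105 * 9.81 * 0.33
TE_max = 1030.05 * 0.33
TE_max = 339.9 kN

339.9


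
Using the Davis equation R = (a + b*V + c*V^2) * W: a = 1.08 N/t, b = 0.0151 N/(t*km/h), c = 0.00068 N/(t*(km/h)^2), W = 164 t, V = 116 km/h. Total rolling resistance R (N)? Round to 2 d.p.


b*V = 0.0151 * 116 = 1.7516
c*V^2 = 0.00068 * 13456 = 9.15008
R_per_t = 1.08 + 1.7516 + 9.15008 = 11.98168 N/t
R_total = 11.98168 * 164 = 1965.00 N

1965.00


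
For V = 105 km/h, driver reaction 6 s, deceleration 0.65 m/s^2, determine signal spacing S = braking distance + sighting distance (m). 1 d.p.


V = 105 / 3.6 = 29.1667 m/s
Braking distance = 29.1667^2 / (2*0.65) = 654.3803 m
Sighting distance = 29.1667 * 6 = 175.0 m
S = 654.3803 + 175.0 = 829.4 m

829.4


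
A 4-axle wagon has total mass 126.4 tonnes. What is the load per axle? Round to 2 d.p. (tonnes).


Load per axle = total weight / number of axles
Load = 126.4 / 4
Load = 31.60 tonnes

31.60


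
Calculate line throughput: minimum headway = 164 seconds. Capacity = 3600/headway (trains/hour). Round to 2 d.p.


Capacity = 3600 / headway
Capacity = 3600 / 164
Capacity = 21.95 trains/hour

21.95


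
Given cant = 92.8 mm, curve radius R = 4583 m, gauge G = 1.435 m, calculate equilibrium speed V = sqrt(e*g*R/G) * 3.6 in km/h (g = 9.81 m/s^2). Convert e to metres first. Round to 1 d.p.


Convert cant: e = 92.8 mm = 0.0928 m
V_ms = sqrt(0.0928 * 9.81 * 4583 / 1.435)
V_ms = sqrt(2907.467975) = 53.9209 m/s
V = 53.9209 * 3.6 = 194.1 km/h

194.1


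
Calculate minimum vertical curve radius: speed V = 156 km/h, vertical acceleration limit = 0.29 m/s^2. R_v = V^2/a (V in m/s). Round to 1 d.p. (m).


Convert speed: V = 156 / 3.6 = 43.3333 m/s
V^2 = 1877.7778 m^2/s^2
R_v = 1877.7778 / 0.29
R_v = 6475.1 m

6475.1


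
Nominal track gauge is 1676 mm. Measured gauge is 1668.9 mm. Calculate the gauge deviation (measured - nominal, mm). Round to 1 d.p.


Deviation = measured - nominal
Deviation = 1668.9 - 1676
Deviation = -7.1 mm

-7.1


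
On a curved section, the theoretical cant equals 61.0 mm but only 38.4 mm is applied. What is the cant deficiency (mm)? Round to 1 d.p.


Cant deficiency = equilibrium cant - actual cant
CD = 61.0 - 38.4
CD = 22.6 mm

22.6


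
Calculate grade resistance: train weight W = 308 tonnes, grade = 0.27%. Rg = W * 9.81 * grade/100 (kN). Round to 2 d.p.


Rg = W * 9.81 * grade / 100
Rg = 308 * 9.81 * 0.27 / 100
Rg = 3021.48 * 0.0027
Rg = 8.16 kN

8.16


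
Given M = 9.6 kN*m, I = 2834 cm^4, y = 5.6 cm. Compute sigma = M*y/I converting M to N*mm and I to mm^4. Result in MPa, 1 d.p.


Convert units:
M = 9.6 kN*m = 9600000 N*mm
y = 5.6 cm = 56 mm
I = 2834 cm^4 = 28340000 mm^4
sigma = 9600000 * 56 / 28340000
sigma = 19.0 MPa

19.0


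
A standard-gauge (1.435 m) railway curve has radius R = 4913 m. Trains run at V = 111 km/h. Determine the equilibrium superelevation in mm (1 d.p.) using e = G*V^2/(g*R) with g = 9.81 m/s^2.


Convert speed: V = 111 / 3.6 = 30.8333 m/s
Apply formula: e = 1.435 * 30.8333^2 / (9.81 * 4913)
e = 1.435 * 950.6944 / 48196.53
e = 0.028306 m = 28.3 mm

28.3


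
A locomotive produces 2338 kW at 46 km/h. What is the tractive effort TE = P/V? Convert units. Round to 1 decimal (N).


Convert: P = 2338 kW = 2338000 W
V = 46 / 3.6 = 12.7778 m/s
TE = 2338000 / 12.7778
TE = 182973.9 N

182973.9


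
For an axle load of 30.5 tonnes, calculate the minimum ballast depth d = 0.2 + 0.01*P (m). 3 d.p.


d = 0.2 + 0.01 * 30.5
d = 0.2 + 0.305
d = 0.505 m

0.505


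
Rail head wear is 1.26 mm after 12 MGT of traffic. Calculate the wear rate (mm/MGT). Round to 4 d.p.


Wear rate = total wear / cumulative tonnage
Rate = 1.26 / 12
Rate = 0.1050 mm/MGT

0.1050


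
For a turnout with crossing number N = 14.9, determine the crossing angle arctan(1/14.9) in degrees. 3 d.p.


1/N = 1/14.9 = 0.067114
angle = arctan(0.067114) = 0.067014 rad
angle = 0.067014 * 180/pi = 3.840 degrees

3.840


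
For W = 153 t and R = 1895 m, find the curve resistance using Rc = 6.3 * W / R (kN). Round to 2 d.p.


Rc = 6.3 * W / R
Rc = 6.3 * 153 / 1895
Rc = 963.9 / 1895
Rc = 0.51 kN

0.51


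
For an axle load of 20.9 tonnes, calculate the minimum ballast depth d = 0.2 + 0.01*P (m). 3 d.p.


d = 0.2 + 0.01 * 20.9
d = 0.2 + 0.209
d = 0.409 m

0.409


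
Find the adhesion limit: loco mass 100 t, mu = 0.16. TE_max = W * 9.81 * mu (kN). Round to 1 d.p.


TE_max = W * g * mu
TE_max = 100 * 9.81 * 0.16
TE_max = 981.0 * 0.16
TE_max = 157.0 kN

157.0


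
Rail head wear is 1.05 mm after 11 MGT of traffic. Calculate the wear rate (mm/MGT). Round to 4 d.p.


Wear rate = total wear / cumulative tonnage
Rate = 1.05 / 11
Rate = 0.0955 mm/MGT

0.0955


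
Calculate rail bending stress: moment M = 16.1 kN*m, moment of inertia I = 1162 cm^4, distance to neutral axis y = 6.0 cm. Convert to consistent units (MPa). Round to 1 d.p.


Convert units:
M = 16.1 kN*m = 16100000 N*mm
y = 6.0 cm = 60 mm
I = 1162 cm^4 = 11620000 mm^4
sigma = 16100000 * 60 / 11620000
sigma = 83.1 MPa

83.1


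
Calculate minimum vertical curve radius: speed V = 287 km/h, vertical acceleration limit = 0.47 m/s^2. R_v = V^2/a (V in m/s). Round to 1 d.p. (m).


Convert speed: V = 287 / 3.6 = 79.7222 m/s
V^2 = 6355.6327 m^2/s^2
R_v = 6355.6327 / 0.47
R_v = 13522.6 m

13522.6


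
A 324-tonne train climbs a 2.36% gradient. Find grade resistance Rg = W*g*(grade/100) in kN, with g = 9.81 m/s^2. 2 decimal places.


Rg = W * 9.81 * grade / 100
Rg = 324 * 9.81 * 2.36 / 100
Rg = 3178.44 * 0.0236
Rg = 75.01 kN

75.01


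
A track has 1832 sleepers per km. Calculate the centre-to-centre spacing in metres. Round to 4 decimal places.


Spacing = 1000 m / number of sleepers
Spacing = 1000 / 1832
Spacing = 0.5459 m

0.5459


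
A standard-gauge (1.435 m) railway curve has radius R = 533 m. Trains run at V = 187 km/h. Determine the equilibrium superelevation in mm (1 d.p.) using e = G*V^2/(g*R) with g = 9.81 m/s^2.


Convert speed: V = 187 / 3.6 = 51.9444 m/s
Apply formula: e = 1.435 * 51.9444^2 / (9.81 * 533)
e = 1.435 * 2698.2253 / 5228.73
e = 0.740515 m = 740.5 mm

740.5


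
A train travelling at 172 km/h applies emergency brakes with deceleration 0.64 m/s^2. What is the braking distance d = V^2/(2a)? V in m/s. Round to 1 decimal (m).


Convert speed: V = 172 / 3.6 = 47.7778 m/s
V^2 = 2282.716
d = 2282.716 / (2 * 0.64)
d = 2282.716 / 1.28
d = 1783.4 m

1783.4


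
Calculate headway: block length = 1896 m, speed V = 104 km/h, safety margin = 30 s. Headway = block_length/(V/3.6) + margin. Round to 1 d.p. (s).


V = 104 / 3.6 = 28.8889 m/s
Block traversal time = 1896 / 28.8889 = 65.6308 s
Headway = 65.6308 + 30
Headway = 95.6 s

95.6


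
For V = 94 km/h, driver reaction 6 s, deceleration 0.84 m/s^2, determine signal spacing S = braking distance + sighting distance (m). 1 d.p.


V = 94 / 3.6 = 26.1111 m/s
Braking distance = 26.1111^2 / (2*0.84) = 405.8275 m
Sighting distance = 26.1111 * 6 = 156.6667 m
S = 405.8275 + 156.6667 = 562.5 m

562.5


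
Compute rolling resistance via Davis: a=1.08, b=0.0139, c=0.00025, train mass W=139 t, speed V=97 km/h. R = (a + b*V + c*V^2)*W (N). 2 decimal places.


b*V = 0.0139 * 97 = 1.3483
c*V^2 = 0.00025 * 9409 = 2.35225
R_per_t = 1.08 + 1.3483 + 2.35225 = 4.78055 N/t
R_total = 4.78055 * 139 = 664.50 N

664.50


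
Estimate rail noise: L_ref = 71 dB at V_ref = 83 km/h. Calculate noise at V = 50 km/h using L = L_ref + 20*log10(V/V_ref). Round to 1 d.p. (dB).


V/V_ref = 50 / 83 = 0.60241
log10(0.60241) = -0.220108
20 * -0.220108 = -4.4022
L = 71 + -4.4022 = 66.6 dB

66.6


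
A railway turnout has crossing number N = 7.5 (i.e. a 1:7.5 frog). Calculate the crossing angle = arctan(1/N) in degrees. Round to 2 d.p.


1/N = 1/7.5 = 0.133333
angle = arctan(0.133333) = 0.132552 rad
angle = 0.132552 * 180/pi = 7.59 degrees

7.59


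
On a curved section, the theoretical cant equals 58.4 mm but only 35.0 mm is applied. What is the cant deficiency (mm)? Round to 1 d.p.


Cant deficiency = equilibrium cant - actual cant
CD = 58.4 - 35.0
CD = 23.4 mm

23.4


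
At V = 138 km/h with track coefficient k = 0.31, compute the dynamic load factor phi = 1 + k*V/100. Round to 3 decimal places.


phi = 1 + k * V / 100
phi = 1 + 0.31 * 138 / 100
phi = 1 + 0.4278
phi = 1.428

1.428


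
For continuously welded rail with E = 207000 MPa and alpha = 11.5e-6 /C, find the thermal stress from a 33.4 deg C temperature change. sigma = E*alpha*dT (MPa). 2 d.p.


sigma = E * alpha * dT
sigma = 207000 * 11.5e-6 * 33.4
sigma = 2.3805 * 33.4
sigma = 79.51 MPa

79.51


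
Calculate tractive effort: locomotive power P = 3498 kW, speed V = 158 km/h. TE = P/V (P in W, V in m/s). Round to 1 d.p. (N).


Convert: P = 3498 kW = 3498000 W
V = 158 / 3.6 = 43.8889 m/s
TE = 3498000 / 43.8889
TE = 79701.3 N

79701.3


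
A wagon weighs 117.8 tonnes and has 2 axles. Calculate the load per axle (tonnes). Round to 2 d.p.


Load per axle = total weight / number of axles
Load = 117.8 / 2
Load = 58.90 tonnes

58.90


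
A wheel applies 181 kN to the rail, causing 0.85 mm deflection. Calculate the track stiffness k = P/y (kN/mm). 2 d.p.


Track stiffness k = P / y
k = 181 / 0.85
k = 212.94 kN/mm

212.94


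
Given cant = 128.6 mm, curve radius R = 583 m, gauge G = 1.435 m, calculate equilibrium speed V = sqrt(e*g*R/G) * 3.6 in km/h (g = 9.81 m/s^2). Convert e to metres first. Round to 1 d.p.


Convert cant: e = 128.6 mm = 0.1286 m
V_ms = sqrt(0.1286 * 9.81 * 583 / 1.435)
V_ms = sqrt(512.538661) = 22.6393 m/s
V = 22.6393 * 3.6 = 81.5 km/h

81.5


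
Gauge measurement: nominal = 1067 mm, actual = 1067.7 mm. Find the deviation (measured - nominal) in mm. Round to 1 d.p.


Deviation = measured - nominal
Deviation = 1067.7 - 1067
Deviation = 0.7 mm

0.7


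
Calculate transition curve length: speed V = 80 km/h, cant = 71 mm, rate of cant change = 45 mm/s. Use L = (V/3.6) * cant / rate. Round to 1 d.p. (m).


Convert speed: V = 80 / 3.6 = 22.2222 m/s
L = 22.2222 * 71 / 45
L = 1577.7778 / 45
L = 35.1 m

35.1


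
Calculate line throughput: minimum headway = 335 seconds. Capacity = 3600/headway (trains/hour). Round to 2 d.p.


Capacity = 3600 / headway
Capacity = 3600 / 335
Capacity = 10.75 trains/hour

10.75


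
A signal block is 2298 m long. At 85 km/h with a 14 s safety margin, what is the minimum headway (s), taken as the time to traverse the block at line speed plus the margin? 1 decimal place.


V = 85 / 3.6 = 23.6111 m/s
Block traversal time = 2298 / 23.6111 = 97.3271 s
Headway = 97.3271 + 14
Headway = 111.3 s

111.3


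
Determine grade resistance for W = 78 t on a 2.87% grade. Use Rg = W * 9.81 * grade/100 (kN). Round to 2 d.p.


Rg = W * 9.81 * grade / 100
Rg = 78 * 9.81 * 2.87 / 100
Rg = 765.18 * 0.0287
Rg = 21.96 kN

21.96


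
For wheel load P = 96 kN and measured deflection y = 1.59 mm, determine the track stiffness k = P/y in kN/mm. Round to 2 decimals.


Track stiffness k = P / y
k = 96 / 1.59
k = 60.38 kN/mm

60.38


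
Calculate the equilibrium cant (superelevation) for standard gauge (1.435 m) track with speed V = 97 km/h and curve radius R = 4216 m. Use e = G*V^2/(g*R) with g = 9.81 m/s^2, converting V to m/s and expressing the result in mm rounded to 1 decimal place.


Convert speed: V = 97 / 3.6 = 26.9444 m/s
Apply formula: e = 1.435 * 26.9444^2 / (9.81 * 4216)
e = 1.435 * 726.0031 / 41358.96
e = 0.02519 m = 25.2 mm

25.2


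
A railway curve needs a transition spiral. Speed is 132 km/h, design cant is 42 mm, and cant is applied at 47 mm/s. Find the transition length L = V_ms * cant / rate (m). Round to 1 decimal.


Convert speed: V = 132 / 3.6 = 36.6667 m/s
L = 36.6667 * 42 / 47
L = 1540.0 / 47
L = 32.8 m

32.8


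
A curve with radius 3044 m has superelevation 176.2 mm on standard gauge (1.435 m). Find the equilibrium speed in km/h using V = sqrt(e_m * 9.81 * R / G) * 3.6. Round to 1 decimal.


Convert cant: e = 176.2 mm = 0.1762 m
V_ms = sqrt(0.1762 * 9.81 * 3044 / 1.435)
V_ms = sqrt(3666.634821) = 60.5527 m/s
V = 60.5527 * 3.6 = 218.0 km/h

218.0


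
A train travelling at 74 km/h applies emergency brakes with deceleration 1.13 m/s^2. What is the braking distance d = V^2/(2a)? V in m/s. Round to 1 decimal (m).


Convert speed: V = 74 / 3.6 = 20.5556 m/s
V^2 = 422.5309
d = 422.5309 / (2 * 1.13)
d = 422.5309 / 2.26
d = 187.0 m

187.0


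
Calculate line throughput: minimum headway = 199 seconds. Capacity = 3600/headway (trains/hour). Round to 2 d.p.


Capacity = 3600 / headway
Capacity = 3600 / 199
Capacity = 18.09 trains/hour

18.09


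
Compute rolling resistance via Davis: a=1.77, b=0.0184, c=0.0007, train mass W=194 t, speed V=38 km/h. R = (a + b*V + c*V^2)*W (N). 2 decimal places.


b*V = 0.0184 * 38 = 0.6992
c*V^2 = 0.0007 * 1444 = 1.0108
R_per_t = 1.77 + 0.6992 + 1.0108 = 3.48 N/t
R_total = 3.48 * 194 = 675.12 N

675.12


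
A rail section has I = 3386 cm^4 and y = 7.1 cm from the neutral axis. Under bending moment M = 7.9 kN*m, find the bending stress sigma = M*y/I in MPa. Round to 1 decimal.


Convert units:
M = 7.9 kN*m = 7900000 N*mm
y = 7.1 cm = 71 mm
I = 3386 cm^4 = 33860000 mm^4
sigma = 7900000 * 71 / 33860000
sigma = 16.6 MPa

16.6


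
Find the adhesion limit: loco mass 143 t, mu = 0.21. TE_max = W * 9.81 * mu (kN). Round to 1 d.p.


TE_max = W * g * mu
TE_max = 143 * 9.81 * 0.21
TE_max = 1402.83 * 0.21
TE_max = 294.6 kN

294.6


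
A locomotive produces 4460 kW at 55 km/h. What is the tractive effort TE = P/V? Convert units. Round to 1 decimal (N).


Convert: P = 4460 kW = 4460000 W
V = 55 / 3.6 = 15.2778 m/s
TE = 4460000 / 15.2778
TE = 291927.3 N

291927.3


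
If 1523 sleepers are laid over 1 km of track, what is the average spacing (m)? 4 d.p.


Spacing = 1000 m / number of sleepers
Spacing = 1000 / 1523
Spacing = 0.6566 m

0.6566


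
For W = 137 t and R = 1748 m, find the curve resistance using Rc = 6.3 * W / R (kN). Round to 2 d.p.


Rc = 6.3 * W / R
Rc = 6.3 * 137 / 1748
Rc = 863.1 / 1748
Rc = 0.49 kN

0.49


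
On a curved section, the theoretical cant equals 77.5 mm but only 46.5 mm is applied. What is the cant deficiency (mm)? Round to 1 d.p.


Cant deficiency = equilibrium cant - actual cant
CD = 77.5 - 46.5
CD = 31.0 mm

31.0


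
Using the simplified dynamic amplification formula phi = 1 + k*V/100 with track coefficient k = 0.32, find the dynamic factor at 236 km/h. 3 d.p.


phi = 1 + k * V / 100
phi = 1 + 0.32 * 236 / 100
phi = 1 + 0.7552
phi = 1.755

1.755


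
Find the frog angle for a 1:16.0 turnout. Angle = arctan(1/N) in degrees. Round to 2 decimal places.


1/N = 1/16.0 = 0.0625
angle = arctan(0.0625) = 0.062419 rad
angle = 0.062419 * 180/pi = 3.58 degrees

3.58


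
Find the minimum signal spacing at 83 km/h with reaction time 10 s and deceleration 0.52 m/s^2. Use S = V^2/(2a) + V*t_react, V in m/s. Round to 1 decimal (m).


V = 83 / 3.6 = 23.0556 m/s
Braking distance = 23.0556^2 / (2*0.52) = 511.1141 m
Sighting distance = 23.0556 * 10 = 230.5556 m
S = 511.1141 + 230.5556 = 741.7 m

741.7


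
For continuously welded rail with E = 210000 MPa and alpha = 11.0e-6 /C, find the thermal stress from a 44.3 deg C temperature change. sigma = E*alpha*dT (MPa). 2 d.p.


sigma = E * alpha * dT
sigma = 210000 * 11.0e-6 * 44.3
sigma = 2.31 * 44.3
sigma = 102.33 MPa

102.33


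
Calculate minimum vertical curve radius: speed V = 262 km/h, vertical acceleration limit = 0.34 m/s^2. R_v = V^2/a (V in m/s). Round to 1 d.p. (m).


Convert speed: V = 262 / 3.6 = 72.7778 m/s
V^2 = 5296.6049 m^2/s^2
R_v = 5296.6049 / 0.34
R_v = 15578.2 m

15578.2


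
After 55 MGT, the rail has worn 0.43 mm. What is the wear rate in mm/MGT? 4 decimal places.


Wear rate = total wear / cumulative tonnage
Rate = 0.43 / 55
Rate = 0.0078 mm/MGT

0.0078


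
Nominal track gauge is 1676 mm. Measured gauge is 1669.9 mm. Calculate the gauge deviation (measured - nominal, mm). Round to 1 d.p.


Deviation = measured - nominal
Deviation = 1669.9 - 1676
Deviation = -6.1 mm

-6.1


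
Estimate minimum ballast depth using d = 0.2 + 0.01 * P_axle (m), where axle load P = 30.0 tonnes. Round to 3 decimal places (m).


d = 0.2 + 0.01 * 30.0
d = 0.2 + 0.3
d = 0.500 m

0.500


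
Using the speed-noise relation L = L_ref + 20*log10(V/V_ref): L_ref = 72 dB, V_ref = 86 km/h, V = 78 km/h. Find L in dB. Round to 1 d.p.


V/V_ref = 78 / 86 = 0.906977
log10(0.906977) = -0.042404
20 * -0.042404 = -0.8481
L = 72 + -0.8481 = 71.2 dB

71.2


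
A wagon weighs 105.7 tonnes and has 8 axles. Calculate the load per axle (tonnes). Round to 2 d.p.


Load per axle = total weight / number of axles
Load = 105.7 / 8
Load = 13.21 tonnes

13.21


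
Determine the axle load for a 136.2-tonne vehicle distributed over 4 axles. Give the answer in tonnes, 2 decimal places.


Load per axle = total weight / number of axles
Load = 136.2 / 4
Load = 34.05 tonnes

34.05


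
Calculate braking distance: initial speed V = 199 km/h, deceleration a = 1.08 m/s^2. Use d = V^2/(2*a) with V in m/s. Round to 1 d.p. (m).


Convert speed: V = 199 / 3.6 = 55.2778 m/s
V^2 = 3055.6327
d = 3055.6327 / (2 * 1.08)
d = 3055.6327 / 2.16
d = 1414.6 m

1414.6


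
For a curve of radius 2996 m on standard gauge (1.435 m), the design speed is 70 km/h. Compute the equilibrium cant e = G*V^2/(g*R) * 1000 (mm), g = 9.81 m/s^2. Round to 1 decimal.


Convert speed: V = 70 / 3.6 = 19.4444 m/s
Apply formula: e = 1.435 * 19.4444^2 / (9.81 * 2996)
e = 1.435 * 378.0864 / 29390.76
e = 0.01846 m = 18.5 mm

18.5


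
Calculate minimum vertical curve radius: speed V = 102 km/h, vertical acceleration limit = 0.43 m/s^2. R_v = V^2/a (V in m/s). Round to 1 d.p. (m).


Convert speed: V = 102 / 3.6 = 28.3333 m/s
V^2 = 802.7778 m^2/s^2
R_v = 802.7778 / 0.43
R_v = 1866.9 m

1866.9


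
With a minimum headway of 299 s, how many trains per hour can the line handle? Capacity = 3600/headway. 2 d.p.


Capacity = 3600 / headway
Capacity = 3600 / 299
Capacity = 12.04 trains/hour

12.04


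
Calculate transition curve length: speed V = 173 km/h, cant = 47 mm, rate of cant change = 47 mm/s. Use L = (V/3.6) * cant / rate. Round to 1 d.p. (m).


Convert speed: V = 173 / 3.6 = 48.0556 m/s
L = 48.0556 * 47 / 47
L = 2258.6111 / 47
L = 48.1 m

48.1


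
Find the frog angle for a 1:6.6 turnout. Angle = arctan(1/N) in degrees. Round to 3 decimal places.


1/N = 1/6.6 = 0.151515
angle = arctan(0.151515) = 0.150371 rad
angle = 0.150371 * 180/pi = 8.616 degrees

8.616


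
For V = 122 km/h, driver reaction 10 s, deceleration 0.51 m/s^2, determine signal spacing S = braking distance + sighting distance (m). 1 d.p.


V = 122 / 3.6 = 33.8889 m/s
Braking distance = 33.8889^2 / (2*0.51) = 1125.938 m
Sighting distance = 33.8889 * 10 = 338.8889 m
S = 1125.938 + 338.8889 = 1464.8 m

1464.8


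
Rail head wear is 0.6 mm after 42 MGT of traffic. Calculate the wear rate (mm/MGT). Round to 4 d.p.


Wear rate = total wear / cumulative tonnage
Rate = 0.6 / 42
Rate = 0.0143 mm/MGT

0.0143


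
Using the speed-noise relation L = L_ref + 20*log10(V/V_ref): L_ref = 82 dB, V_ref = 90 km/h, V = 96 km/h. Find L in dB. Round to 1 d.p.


V/V_ref = 96 / 90 = 1.066667
log10(1.066667) = 0.028029
20 * 0.028029 = 0.5606
L = 82 + 0.5606 = 82.6 dB

82.6


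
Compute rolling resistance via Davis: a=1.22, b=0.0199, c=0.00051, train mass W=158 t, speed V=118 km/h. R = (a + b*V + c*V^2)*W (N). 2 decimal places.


b*V = 0.0199 * 118 = 2.3482
c*V^2 = 0.00051 * 13924 = 7.10124
R_per_t = 1.22 + 2.3482 + 7.10124 = 10.66944 N/t
R_total = 10.66944 * 158 = 1685.77 N

1685.77


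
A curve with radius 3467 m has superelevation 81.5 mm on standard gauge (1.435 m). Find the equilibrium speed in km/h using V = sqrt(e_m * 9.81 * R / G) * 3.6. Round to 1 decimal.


Convert cant: e = 81.5 mm = 0.0815 m
V_ms = sqrt(0.0815 * 9.81 * 3467 / 1.435)
V_ms = sqrt(1931.650526) = 43.9505 m/s
V = 43.9505 * 3.6 = 158.2 km/h

158.2


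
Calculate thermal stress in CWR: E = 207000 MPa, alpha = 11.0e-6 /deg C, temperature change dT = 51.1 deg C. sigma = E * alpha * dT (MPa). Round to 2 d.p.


sigma = E * alpha * dT
sigma = 207000 * 11.0e-6 * 51.1
sigma = 2.277 * 51.1
sigma = 116.35 MPa

116.35


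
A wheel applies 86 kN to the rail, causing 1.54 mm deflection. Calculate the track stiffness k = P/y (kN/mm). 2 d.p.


Track stiffness k = P / y
k = 86 / 1.54
k = 55.84 kN/mm

55.84


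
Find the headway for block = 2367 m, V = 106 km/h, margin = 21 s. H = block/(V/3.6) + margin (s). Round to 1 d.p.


V = 106 / 3.6 = 29.4444 m/s
Block traversal time = 2367 / 29.4444 = 80.3887 s
Headway = 80.3887 + 21
Headway = 101.4 s

101.4


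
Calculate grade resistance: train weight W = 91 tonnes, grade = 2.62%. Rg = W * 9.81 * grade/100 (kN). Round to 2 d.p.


Rg = W * 9.81 * grade / 100
Rg = 91 * 9.81 * 2.62 / 100
Rg = 892.71 * 0.0262
Rg = 23.39 kN

23.39


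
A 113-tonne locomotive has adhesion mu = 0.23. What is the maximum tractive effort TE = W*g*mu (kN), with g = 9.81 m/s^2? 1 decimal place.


TE_max = W * g * mu
TE_max = 113 * 9.81 * 0.23
TE_max = 1108.53 * 0.23
TE_max = 255.0 kN

255.0


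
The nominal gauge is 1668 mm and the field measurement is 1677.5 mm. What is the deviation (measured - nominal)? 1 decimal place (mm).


Deviation = measured - nominal
Deviation = 1677.5 - 1668
Deviation = 9.5 mm

9.5


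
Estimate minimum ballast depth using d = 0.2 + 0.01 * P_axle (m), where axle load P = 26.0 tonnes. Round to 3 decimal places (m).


d = 0.2 + 0.01 * 26.0
d = 0.2 + 0.26
d = 0.460 m

0.460


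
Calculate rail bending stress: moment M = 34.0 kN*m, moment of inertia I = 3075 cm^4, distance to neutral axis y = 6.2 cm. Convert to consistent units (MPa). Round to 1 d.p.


Convert units:
M = 34.0 kN*m = 34000000 N*mm
y = 6.2 cm = 62 mm
I = 3075 cm^4 = 30750000 mm^4
sigma = 34000000 * 62 / 30750000
sigma = 68.6 MPa

68.6


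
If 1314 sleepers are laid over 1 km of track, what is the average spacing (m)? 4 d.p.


Spacing = 1000 m / number of sleepers
Spacing = 1000 / 1314
Spacing = 0.7610 m

0.7610


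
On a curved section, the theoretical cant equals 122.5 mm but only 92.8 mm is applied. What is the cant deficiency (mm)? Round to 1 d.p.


Cant deficiency = equilibrium cant - actual cant
CD = 122.5 - 92.8
CD = 29.7 mm

29.7


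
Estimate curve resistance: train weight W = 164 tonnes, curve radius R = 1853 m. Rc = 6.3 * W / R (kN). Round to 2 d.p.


Rc = 6.3 * W / R
Rc = 6.3 * 164 / 1853
Rc = 1033.2 / 1853
Rc = 0.56 kN

0.56


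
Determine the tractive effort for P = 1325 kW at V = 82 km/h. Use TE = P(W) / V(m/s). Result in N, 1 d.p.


Convert: P = 1325 kW = 1325000 W
V = 82 / 3.6 = 22.7778 m/s
TE = 1325000 / 22.7778
TE = 58170.7 N

58170.7


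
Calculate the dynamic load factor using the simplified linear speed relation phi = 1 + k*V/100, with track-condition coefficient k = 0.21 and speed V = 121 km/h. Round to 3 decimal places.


phi = 1 + k * V / 100
phi = 1 + 0.21 * 121 / 100
phi = 1 + 0.2541
phi = 1.254

1.254


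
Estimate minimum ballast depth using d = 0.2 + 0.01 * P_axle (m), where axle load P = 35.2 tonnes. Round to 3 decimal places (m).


d = 0.2 + 0.01 * 35.2
d = 0.2 + 0.352
d = 0.552 m

0.552


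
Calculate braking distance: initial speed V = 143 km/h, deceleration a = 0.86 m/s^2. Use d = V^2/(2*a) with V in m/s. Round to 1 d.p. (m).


Convert speed: V = 143 / 3.6 = 39.7222 m/s
V^2 = 1577.8549
d = 1577.8549 / (2 * 0.86)
d = 1577.8549 / 1.72
d = 917.4 m

917.4


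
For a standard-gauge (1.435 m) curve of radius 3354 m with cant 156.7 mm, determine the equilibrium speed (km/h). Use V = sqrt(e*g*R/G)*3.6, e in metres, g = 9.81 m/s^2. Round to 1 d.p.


Convert cant: e = 156.7 mm = 0.1567 m
V_ms = sqrt(0.1567 * 9.81 * 3354 / 1.435)
V_ms = sqrt(3592.933351) = 59.9411 m/s
V = 59.9411 * 3.6 = 215.8 km/h

215.8


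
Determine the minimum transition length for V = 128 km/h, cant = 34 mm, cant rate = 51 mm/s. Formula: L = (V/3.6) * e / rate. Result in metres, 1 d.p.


Convert speed: V = 128 / 3.6 = 35.5556 m/s
L = 35.5556 * 34 / 51
L = 1208.8889 / 51
L = 23.7 m

23.7


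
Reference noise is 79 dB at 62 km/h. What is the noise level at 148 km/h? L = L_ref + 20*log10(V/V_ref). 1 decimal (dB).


V/V_ref = 148 / 62 = 2.387097
log10(2.387097) = 0.37787
20 * 0.37787 = 7.5574
L = 79 + 7.5574 = 86.6 dB

86.6


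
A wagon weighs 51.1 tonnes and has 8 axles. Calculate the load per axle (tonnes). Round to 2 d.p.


Load per axle = total weight / number of axles
Load = 51.1 / 8
Load = 6.39 tonnes

6.39


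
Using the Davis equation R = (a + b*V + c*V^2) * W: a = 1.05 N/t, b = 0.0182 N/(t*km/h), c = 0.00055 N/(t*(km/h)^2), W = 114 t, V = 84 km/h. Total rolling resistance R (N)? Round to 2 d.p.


b*V = 0.0182 * 84 = 1.5288
c*V^2 = 0.00055 * 7056 = 3.8808
R_per_t = 1.05 + 1.5288 + 3.8808 = 6.4596 N/t
R_total = 6.4596 * 114 = 736.39 N

736.39


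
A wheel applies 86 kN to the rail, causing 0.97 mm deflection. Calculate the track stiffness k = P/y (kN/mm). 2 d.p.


Track stiffness k = P / y
k = 86 / 0.97
k = 88.66 kN/mm

88.66


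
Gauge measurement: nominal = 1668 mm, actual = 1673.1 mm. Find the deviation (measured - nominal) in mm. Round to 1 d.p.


Deviation = measured - nominal
Deviation = 1673.1 - 1668
Deviation = 5.1 mm

5.1


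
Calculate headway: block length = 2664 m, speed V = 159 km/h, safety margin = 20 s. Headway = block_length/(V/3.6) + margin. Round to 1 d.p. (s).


V = 159 / 3.6 = 44.1667 m/s
Block traversal time = 2664 / 44.1667 = 60.317 s
Headway = 60.317 + 20
Headway = 80.3 s

80.3


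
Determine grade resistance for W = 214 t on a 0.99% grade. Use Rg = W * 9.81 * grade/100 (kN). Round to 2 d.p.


Rg = W * 9.81 * grade / 100
Rg = 214 * 9.81 * 0.99 / 100
Rg = 2099.34 * 0.0099
Rg = 20.78 kN

20.78


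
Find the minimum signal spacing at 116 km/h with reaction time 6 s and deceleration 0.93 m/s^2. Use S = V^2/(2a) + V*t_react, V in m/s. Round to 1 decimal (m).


V = 116 / 3.6 = 32.2222 m/s
Braking distance = 32.2222^2 / (2*0.93) = 558.2105 m
Sighting distance = 32.2222 * 6 = 193.3333 m
S = 558.2105 + 193.3333 = 751.5 m

751.5


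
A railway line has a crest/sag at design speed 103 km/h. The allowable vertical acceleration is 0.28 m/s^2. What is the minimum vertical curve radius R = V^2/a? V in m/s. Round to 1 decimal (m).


Convert speed: V = 103 / 3.6 = 28.6111 m/s
V^2 = 818.5957 m^2/s^2
R_v = 818.5957 / 0.28
R_v = 2923.6 m

2923.6


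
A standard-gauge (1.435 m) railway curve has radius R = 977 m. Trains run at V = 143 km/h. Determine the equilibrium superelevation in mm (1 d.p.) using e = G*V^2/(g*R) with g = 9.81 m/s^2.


Convert speed: V = 143 / 3.6 = 39.7222 m/s
Apply formula: e = 1.435 * 39.7222^2 / (9.81 * 977)
e = 1.435 * 1577.8549 / 9584.37
e = 0.236241 m = 236.2 mm

236.2


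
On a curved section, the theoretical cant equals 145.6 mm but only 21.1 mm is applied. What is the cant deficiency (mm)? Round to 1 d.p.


Cant deficiency = equilibrium cant - actual cant
CD = 145.6 - 21.1
CD = 124.5 mm

124.5


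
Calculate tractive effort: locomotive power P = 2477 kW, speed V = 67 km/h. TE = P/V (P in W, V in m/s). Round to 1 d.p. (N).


Convert: P = 2477 kW = 2477000 W
V = 67 / 3.6 = 18.6111 m/s
TE = 2477000 / 18.6111
TE = 133092.5 N

133092.5


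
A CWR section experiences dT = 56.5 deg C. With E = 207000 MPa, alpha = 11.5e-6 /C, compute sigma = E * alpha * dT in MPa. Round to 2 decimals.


sigma = E * alpha * dT
sigma = 207000 * 11.5e-6 * 56.5
sigma = 2.3805 * 56.5
sigma = 134.50 MPa

134.50


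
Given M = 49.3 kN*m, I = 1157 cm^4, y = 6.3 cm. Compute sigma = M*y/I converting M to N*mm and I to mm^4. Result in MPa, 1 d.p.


Convert units:
M = 49.3 kN*m = 49300000 N*mm
y = 6.3 cm = 63 mm
I = 1157 cm^4 = 11570000 mm^4
sigma = 49300000 * 63 / 11570000
sigma = 268.4 MPa

268.4


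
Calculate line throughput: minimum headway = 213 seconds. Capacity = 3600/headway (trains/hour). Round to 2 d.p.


Capacity = 3600 / headway
Capacity = 3600 / 213
Capacity = 16.90 trains/hour

16.90


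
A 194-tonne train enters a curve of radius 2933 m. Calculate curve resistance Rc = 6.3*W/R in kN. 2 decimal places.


Rc = 6.3 * W / R
Rc = 6.3 * 194 / 2933
Rc = 1222.2 / 2933
Rc = 0.42 kN

0.42


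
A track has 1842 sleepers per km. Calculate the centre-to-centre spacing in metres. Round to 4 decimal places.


Spacing = 1000 m / number of sleepers
Spacing = 1000 / 1842
Spacing = 0.5429 m

0.5429


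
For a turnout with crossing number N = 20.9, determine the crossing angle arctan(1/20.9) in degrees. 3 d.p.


1/N = 1/20.9 = 0.047847
angle = arctan(0.047847) = 0.04781 rad
angle = 0.04781 * 180/pi = 2.739 degrees

2.739


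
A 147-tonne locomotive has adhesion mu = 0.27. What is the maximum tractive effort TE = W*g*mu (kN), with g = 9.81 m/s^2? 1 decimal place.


TE_max = W * g * mu
TE_max = 147 * 9.81 * 0.27
TE_max = 1442.07 * 0.27
TE_max = 389.4 kN

389.4


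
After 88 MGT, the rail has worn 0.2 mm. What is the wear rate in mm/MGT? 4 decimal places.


Wear rate = total wear / cumulative tonnage
Rate = 0.2 / 88
Rate = 0.0023 mm/MGT

0.0023


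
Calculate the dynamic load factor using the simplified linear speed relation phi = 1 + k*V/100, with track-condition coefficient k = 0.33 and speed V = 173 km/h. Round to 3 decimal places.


phi = 1 + k * V / 100
phi = 1 + 0.33 * 173 / 100
phi = 1 + 0.5709
phi = 1.571

1.571


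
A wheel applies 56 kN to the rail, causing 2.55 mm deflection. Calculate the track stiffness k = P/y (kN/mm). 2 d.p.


Track stiffness k = P / y
k = 56 / 2.55
k = 21.96 kN/mm

21.96


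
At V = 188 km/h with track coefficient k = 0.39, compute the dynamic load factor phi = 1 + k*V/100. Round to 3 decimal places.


phi = 1 + k * V / 100
phi = 1 + 0.39 * 188 / 100
phi = 1 + 0.7332
phi = 1.733

1.733


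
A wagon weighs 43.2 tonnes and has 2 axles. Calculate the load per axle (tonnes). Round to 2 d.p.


Load per axle = total weight / number of axles
Load = 43.2 / 2
Load = 21.60 tonnes

21.60


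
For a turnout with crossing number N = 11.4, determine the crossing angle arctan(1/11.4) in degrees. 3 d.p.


1/N = 1/11.4 = 0.087719
angle = arctan(0.087719) = 0.087495 rad
angle = 0.087495 * 180/pi = 5.013 degrees

5.013


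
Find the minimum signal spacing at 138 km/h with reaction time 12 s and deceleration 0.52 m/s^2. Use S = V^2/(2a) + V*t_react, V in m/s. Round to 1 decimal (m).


V = 138 / 3.6 = 38.3333 m/s
Braking distance = 38.3333^2 / (2*0.52) = 1412.9274 m
Sighting distance = 38.3333 * 12 = 460.0 m
S = 1412.9274 + 460.0 = 1872.9 m

1872.9


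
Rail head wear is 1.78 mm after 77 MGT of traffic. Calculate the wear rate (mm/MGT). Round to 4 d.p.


Wear rate = total wear / cumulative tonnage
Rate = 1.78 / 77
Rate = 0.0231 mm/MGT

0.0231


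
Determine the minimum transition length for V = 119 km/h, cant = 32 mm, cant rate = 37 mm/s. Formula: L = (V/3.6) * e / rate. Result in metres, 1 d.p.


Convert speed: V = 119 / 3.6 = 33.0556 m/s
L = 33.0556 * 32 / 37
L = 1057.7778 / 37
L = 28.6 m

28.6


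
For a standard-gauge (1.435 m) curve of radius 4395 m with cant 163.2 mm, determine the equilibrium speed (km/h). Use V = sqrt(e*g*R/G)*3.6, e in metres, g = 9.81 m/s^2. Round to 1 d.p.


Convert cant: e = 163.2 mm = 0.1632 m
V_ms = sqrt(0.1632 * 9.81 * 4395 / 1.435)
V_ms = sqrt(4903.386648) = 70.0242 m/s
V = 70.0242 * 3.6 = 252.1 km/h

252.1


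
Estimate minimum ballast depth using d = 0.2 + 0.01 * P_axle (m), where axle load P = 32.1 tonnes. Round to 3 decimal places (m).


d = 0.2 + 0.01 * 32.1
d = 0.2 + 0.321
d = 0.521 m

0.521


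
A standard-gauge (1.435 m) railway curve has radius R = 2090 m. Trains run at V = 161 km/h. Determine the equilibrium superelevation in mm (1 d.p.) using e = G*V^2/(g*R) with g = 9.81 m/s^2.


Convert speed: V = 161 / 3.6 = 44.7222 m/s
Apply formula: e = 1.435 * 44.7222^2 / (9.81 * 2090)
e = 1.435 * 2000.0772 / 20502.9
e = 0.139986 m = 140.0 mm

140.0


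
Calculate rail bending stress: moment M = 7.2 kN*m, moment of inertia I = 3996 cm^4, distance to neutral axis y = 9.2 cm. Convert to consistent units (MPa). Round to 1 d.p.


Convert units:
M = 7.2 kN*m = 7200000 N*mm
y = 9.2 cm = 92 mm
I = 3996 cm^4 = 39960000 mm^4
sigma = 7200000 * 92 / 39960000
sigma = 16.6 MPa

16.6


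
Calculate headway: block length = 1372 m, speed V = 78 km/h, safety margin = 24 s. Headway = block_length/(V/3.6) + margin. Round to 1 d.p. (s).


V = 78 / 3.6 = 21.6667 m/s
Block traversal time = 1372 / 21.6667 = 63.3231 s
Headway = 63.3231 + 24
Headway = 87.3 s

87.3


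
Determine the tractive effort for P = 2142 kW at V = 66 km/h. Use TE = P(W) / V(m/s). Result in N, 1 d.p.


Convert: P = 2142 kW = 2142000 W
V = 66 / 3.6 = 18.3333 m/s
TE = 2142000 / 18.3333
TE = 116836.4 N

116836.4


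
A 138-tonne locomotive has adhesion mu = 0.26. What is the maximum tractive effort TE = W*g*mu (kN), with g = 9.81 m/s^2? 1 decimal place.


TE_max = W * g * mu
TE_max = 138 * 9.81 * 0.26
TE_max = 1353.78 * 0.26
TE_max = 352.0 kN

352.0


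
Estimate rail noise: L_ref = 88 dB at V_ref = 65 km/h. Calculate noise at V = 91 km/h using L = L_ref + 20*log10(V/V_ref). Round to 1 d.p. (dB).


V/V_ref = 91 / 65 = 1.4
log10(1.4) = 0.146128
20 * 0.146128 = 2.9226
L = 88 + 2.9226 = 90.9 dB

90.9


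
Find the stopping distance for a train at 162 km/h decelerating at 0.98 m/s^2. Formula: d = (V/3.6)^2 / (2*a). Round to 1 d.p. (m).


Convert speed: V = 162 / 3.6 = 45.0 m/s
V^2 = 2025.0
d = 2025.0 / (2 * 0.98)
d = 2025.0 / 1.96
d = 1033.2 m

1033.2


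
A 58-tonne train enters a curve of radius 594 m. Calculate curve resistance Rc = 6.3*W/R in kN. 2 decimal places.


Rc = 6.3 * W / R
Rc = 6.3 * 58 / 594
Rc = 365.4 / 594
Rc = 0.62 kN

0.62


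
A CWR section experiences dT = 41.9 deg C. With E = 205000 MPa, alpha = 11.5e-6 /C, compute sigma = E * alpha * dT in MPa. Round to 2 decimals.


sigma = E * alpha * dT
sigma = 205000 * 11.5e-6 * 41.9
sigma = 2.3575 * 41.9
sigma = 98.78 MPa

98.78


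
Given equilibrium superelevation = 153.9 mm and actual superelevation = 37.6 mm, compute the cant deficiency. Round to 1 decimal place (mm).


Cant deficiency = equilibrium cant - actual cant
CD = 153.9 - 37.6
CD = 116.3 mm

116.3


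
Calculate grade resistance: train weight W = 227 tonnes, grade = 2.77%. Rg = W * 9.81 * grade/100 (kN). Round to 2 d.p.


Rg = W * 9.81 * grade / 100
Rg = 227 * 9.81 * 2.77 / 100
Rg = 2226.87 * 0.0277
Rg = 61.68 kN

61.68


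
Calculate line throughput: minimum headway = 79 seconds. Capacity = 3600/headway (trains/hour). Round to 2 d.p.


Capacity = 3600 / headway
Capacity = 3600 / 79
Capacity = 45.57 trains/hour

45.57


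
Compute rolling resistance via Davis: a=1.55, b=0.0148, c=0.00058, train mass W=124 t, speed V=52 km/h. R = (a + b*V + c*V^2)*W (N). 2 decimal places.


b*V = 0.0148 * 52 = 0.7696
c*V^2 = 0.00058 * 2704 = 1.56832
R_per_t = 1.55 + 0.7696 + 1.56832 = 3.88792 N/t
R_total = 3.88792 * 124 = 482.10 N

482.10


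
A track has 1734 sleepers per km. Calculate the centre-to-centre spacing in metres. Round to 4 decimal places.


Spacing = 1000 m / number of sleepers
Spacing = 1000 / 1734
Spacing = 0.5767 m

0.5767


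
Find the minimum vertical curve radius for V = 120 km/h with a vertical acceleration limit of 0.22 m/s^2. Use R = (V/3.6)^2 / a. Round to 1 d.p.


Convert speed: V = 120 / 3.6 = 33.3333 m/s
V^2 = 1111.1111 m^2/s^2
R_v = 1111.1111 / 0.22
R_v = 5050.5 m

5050.5


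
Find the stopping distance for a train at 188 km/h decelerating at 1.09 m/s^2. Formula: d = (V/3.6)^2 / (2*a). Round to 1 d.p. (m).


Convert speed: V = 188 / 3.6 = 52.2222 m/s
V^2 = 2727.1605
d = 2727.1605 / (2 * 1.09)
d = 2727.1605 / 2.18
d = 1251.0 m

1251.0


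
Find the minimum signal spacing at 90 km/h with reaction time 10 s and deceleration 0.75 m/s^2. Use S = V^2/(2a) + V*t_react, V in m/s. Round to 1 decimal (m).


V = 90 / 3.6 = 25.0 m/s
Braking distance = 25.0^2 / (2*0.75) = 416.6667 m
Sighting distance = 25.0 * 10 = 250.0 m
S = 416.6667 + 250.0 = 666.7 m

666.7


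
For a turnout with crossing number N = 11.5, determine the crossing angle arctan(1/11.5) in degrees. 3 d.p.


1/N = 1/11.5 = 0.086957
angle = arctan(0.086957) = 0.086738 rad
angle = 0.086738 * 180/pi = 4.970 degrees

4.970


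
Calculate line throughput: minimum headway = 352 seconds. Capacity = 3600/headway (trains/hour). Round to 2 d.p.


Capacity = 3600 / headway
Capacity = 3600 / 352
Capacity = 10.23 trains/hour

10.23


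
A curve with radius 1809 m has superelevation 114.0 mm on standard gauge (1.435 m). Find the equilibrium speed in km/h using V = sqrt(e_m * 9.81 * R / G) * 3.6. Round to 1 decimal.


Convert cant: e = 114.0 mm = 0.1140 m
V_ms = sqrt(0.1140 * 9.81 * 1809 / 1.435)
V_ms = sqrt(1409.809798) = 37.5474 m/s
V = 37.5474 * 3.6 = 135.2 km/h

135.2


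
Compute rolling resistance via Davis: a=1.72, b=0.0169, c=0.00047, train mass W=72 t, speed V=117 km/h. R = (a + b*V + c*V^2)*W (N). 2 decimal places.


b*V = 0.0169 * 117 = 1.9773
c*V^2 = 0.00047 * 13689 = 6.43383
R_per_t = 1.72 + 1.9773 + 6.43383 = 10.13113 N/t
R_total = 10.13113 * 72 = 729.44 N

729.44


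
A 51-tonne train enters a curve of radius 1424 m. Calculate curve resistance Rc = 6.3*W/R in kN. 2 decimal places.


Rc = 6.3 * W / R
Rc = 6.3 * 51 / 1424
Rc = 321.3 / 1424
Rc = 0.23 kN

0.23


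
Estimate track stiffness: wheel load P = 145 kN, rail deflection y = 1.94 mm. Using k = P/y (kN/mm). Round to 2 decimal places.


Track stiffness k = P / y
k = 145 / 1.94
k = 74.74 kN/mm

74.74


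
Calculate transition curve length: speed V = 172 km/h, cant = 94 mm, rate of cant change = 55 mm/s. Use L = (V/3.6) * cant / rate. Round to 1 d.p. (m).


Convert speed: V = 172 / 3.6 = 47.7778 m/s
L = 47.7778 * 94 / 55
L = 4491.1111 / 55
L = 81.7 m

81.7


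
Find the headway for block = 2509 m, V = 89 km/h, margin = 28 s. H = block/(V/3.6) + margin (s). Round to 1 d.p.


V = 89 / 3.6 = 24.7222 m/s
Block traversal time = 2509 / 24.7222 = 101.4876 s
Headway = 101.4876 + 28
Headway = 129.5 s

129.5


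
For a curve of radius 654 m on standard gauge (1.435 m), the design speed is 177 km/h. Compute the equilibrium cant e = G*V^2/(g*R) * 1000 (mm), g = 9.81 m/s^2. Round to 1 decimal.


Convert speed: V = 177 / 3.6 = 49.1667 m/s
Apply formula: e = 1.435 * 49.1667^2 / (9.81 * 654)
e = 1.435 * 2417.3611 / 6415.74
e = 0.540688 m = 540.7 mm

540.7
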